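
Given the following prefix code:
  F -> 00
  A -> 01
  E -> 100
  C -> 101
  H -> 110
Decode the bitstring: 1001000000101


Decoding step by step:
Bits 100 -> E
Bits 100 -> E
Bits 00 -> F
Bits 00 -> F
Bits 101 -> C


Decoded message: EEFFC


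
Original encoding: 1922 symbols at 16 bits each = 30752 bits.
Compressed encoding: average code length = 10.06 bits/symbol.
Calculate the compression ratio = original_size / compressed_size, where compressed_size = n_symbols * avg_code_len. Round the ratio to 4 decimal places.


original_size = n_symbols * orig_bits = 1922 * 16 = 30752 bits
compressed_size = n_symbols * avg_code_len = 1922 * 10.06 = 19335.32 bits
ratio = original_size / compressed_size = 30752 / 19335.32 = 1.5905

Compression ratio = 1.5905


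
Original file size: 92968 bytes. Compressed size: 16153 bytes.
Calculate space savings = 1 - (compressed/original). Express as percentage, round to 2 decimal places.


ratio = compressed/original = 16153/92968 = 0.173748
savings = 1 - ratio = 1 - 0.173748 = 0.826252
as a percentage: 0.826252 * 100 = 82.63%

Space savings = 1 - 16153/92968 = 82.63%


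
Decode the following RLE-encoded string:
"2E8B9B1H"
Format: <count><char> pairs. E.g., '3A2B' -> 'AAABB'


Expanding each <count><char> pair:
  2E -> 'EE'
  8B -> 'BBBBBBBB'
  9B -> 'BBBBBBBBB'
  1H -> 'H'

Decoded = EEBBBBBBBBBBBBBBBBBH


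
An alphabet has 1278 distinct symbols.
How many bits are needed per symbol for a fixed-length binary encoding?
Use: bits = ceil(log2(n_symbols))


log2(1278) = 10.3197
Bracket: 2^10 = 1024 < 1278 <= 2^11 = 2048
So ceil(log2(1278)) = 11

bits = ceil(log2(1278)) = ceil(10.3197) = 11 bits


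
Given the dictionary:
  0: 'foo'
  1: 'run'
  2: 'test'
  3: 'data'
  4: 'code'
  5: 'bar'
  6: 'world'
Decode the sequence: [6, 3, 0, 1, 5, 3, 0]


Look up each index in the dictionary:
  6 -> 'world'
  3 -> 'data'
  0 -> 'foo'
  1 -> 'run'
  5 -> 'bar'
  3 -> 'data'
  0 -> 'foo'

Decoded: "world data foo run bar data foo"


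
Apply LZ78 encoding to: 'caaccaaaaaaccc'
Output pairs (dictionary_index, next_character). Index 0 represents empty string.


LZ78 encoding steps:
Dictionary: {0: ''}
Step 1: w='' (idx 0), next='c' -> output (0, 'c'), add 'c' as idx 1
Step 2: w='' (idx 0), next='a' -> output (0, 'a'), add 'a' as idx 2
Step 3: w='a' (idx 2), next='c' -> output (2, 'c'), add 'ac' as idx 3
Step 4: w='c' (idx 1), next='a' -> output (1, 'a'), add 'ca' as idx 4
Step 5: w='a' (idx 2), next='a' -> output (2, 'a'), add 'aa' as idx 5
Step 6: w='aa' (idx 5), next='a' -> output (5, 'a'), add 'aaa' as idx 6
Step 7: w='c' (idx 1), next='c' -> output (1, 'c'), add 'cc' as idx 7
Step 8: w='c' (idx 1), end of input -> output (1, '')


Encoded: [(0, 'c'), (0, 'a'), (2, 'c'), (1, 'a'), (2, 'a'), (5, 'a'), (1, 'c'), (1, '')]


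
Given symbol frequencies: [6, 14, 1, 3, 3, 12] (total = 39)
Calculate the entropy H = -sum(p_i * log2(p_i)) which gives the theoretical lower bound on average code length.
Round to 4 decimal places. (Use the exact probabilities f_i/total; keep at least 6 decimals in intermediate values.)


Per-symbol terms -p_i * log2(p_i) with p_i = f_i/39:
  p = 6/39 = 0.153846: log2(p) = -2.700440, -p*log2(p) = 0.415452
  p = 14/39 = 0.358974: log2(p) = -1.478047, -p*log2(p) = 0.530581
  p = 1/39 = 0.025641: log2(p) = -5.285402, -p*log2(p) = 0.135523
  p = 3/39 = 0.076923: log2(p) = -3.700440, -p*log2(p) = 0.284649
  p = 3/39 = 0.076923: log2(p) = -3.700440, -p*log2(p) = 0.284649
  p = 12/39 = 0.307692: log2(p) = -1.700440, -p*log2(p) = 0.523212
H = 0.415452 + 0.530581 + 0.135523 + 0.284649 + 0.284649 + 0.523212 = 2.174066

H = 2.1741 bits/symbol


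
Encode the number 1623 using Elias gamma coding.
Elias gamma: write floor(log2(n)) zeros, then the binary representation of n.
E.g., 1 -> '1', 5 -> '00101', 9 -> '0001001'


num_bits = floor(log2(1623)) + 1 = 11
leading_zeros = num_bits - 1 = 10
binary(1623) = 11001010111

Elias gamma(1623) = '0000000000' + '11001010111' = 000000000011001010111 (21 bits)


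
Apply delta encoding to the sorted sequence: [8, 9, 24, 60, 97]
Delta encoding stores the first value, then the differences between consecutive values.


First value: 8
Deltas:
  9 - 8 = 1
  24 - 9 = 15
  60 - 24 = 36
  97 - 60 = 37


Delta encoded: [8, 1, 15, 36, 37]


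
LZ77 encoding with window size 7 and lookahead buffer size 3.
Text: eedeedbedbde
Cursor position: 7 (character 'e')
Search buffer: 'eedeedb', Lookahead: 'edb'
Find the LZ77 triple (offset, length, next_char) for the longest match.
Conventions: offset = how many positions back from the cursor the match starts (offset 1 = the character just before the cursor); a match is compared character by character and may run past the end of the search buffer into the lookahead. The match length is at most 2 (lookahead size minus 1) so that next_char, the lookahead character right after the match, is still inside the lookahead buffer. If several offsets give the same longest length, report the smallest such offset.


Try each offset into the search buffer:
  offset=1 (pos 6, char 'b'): match length 0
  offset=2 (pos 5, char 'd'): match length 0
  offset=3 (pos 4, char 'e'): match length 2
  offset=4 (pos 3, char 'e'): match length 1
  offset=5 (pos 2, char 'd'): match length 0
  offset=6 (pos 1, char 'e'): match length 2
  offset=7 (pos 0, char 'e'): match length 1
Longest match has length 2, found at offsets 3, 6; take the smallest, offset 3.
next_char = character at position 7 + 2 = 9 -> 'b'

Best match: offset=3, length=2 (matching 'ed' starting at position 4)
LZ77 triple: (3, 2, 'b')


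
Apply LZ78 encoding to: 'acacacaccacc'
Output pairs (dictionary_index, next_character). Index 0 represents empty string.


LZ78 encoding steps:
Dictionary: {0: ''}
Step 1: w='' (idx 0), next='a' -> output (0, 'a'), add 'a' as idx 1
Step 2: w='' (idx 0), next='c' -> output (0, 'c'), add 'c' as idx 2
Step 3: w='a' (idx 1), next='c' -> output (1, 'c'), add 'ac' as idx 3
Step 4: w='ac' (idx 3), next='a' -> output (3, 'a'), add 'aca' as idx 4
Step 5: w='c' (idx 2), next='c' -> output (2, 'c'), add 'cc' as idx 5
Step 6: w='ac' (idx 3), next='c' -> output (3, 'c'), add 'acc' as idx 6


Encoded: [(0, 'a'), (0, 'c'), (1, 'c'), (3, 'a'), (2, 'c'), (3, 'c')]


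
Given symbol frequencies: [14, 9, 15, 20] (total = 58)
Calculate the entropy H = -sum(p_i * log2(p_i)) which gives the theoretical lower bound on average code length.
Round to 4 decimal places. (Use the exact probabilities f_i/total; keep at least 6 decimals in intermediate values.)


Per-symbol terms -p_i * log2(p_i) with p_i = f_i/58:
  p = 14/58 = 0.241379: log2(p) = -2.050626, -p*log2(p) = 0.494979
  p = 9/58 = 0.155172: log2(p) = -2.688056, -p*log2(p) = 0.417112
  p = 15/58 = 0.258621: log2(p) = -1.951090, -p*log2(p) = 0.504592
  p = 20/58 = 0.344828: log2(p) = -1.536053, -p*log2(p) = 0.529673
H = 0.494979 + 0.417112 + 0.504592 + 0.529673 = 1.946356

H = 1.9464 bits/symbol


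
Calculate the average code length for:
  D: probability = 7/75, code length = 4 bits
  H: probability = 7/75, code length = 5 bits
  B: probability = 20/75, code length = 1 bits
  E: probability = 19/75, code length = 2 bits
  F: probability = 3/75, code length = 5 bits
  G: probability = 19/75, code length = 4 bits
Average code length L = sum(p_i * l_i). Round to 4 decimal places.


Weighted contributions p_i * l_i:
  D: (7/75) * 4 = 28/75
  H: (7/75) * 5 = 35/75
  B: (20/75) * 1 = 20/75
  E: (19/75) * 2 = 38/75
  F: (3/75) * 5 = 15/75
  G: (19/75) * 4 = 76/75
Sum = (28 + 35 + 20 + 38 + 15 + 76)/75 = 212/75

L = 212/75 = 2.8267 bits/symbol


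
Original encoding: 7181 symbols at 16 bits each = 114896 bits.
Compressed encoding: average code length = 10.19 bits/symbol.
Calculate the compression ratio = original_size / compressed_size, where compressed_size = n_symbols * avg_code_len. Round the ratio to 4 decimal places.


original_size = n_symbols * orig_bits = 7181 * 16 = 114896 bits
compressed_size = n_symbols * avg_code_len = 7181 * 10.19 = 73174.39 bits
ratio = original_size / compressed_size = 114896 / 73174.39 = 1.5702

Compression ratio = 1.5702


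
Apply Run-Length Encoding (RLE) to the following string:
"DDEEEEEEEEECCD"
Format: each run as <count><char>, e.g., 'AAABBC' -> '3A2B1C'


Scanning runs left to right:
  i=0: run of 'D' x 2 -> '2D'
  i=2: run of 'E' x 9 -> '9E'
  i=11: run of 'C' x 2 -> '2C'
  i=13: run of 'D' x 1 -> '1D'

RLE = 2D9E2C1D


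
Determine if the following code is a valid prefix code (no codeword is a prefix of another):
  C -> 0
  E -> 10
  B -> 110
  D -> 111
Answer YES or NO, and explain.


Checking each pair (does one codeword prefix another?):
  C='0' vs E='10': no prefix
  C='0' vs B='110': no prefix
  C='0' vs D='111': no prefix
  E='10' vs C='0': no prefix
  E='10' vs B='110': no prefix
  E='10' vs D='111': no prefix
  B='110' vs C='0': no prefix
  B='110' vs E='10': no prefix
  B='110' vs D='111': no prefix
  D='111' vs C='0': no prefix
  D='111' vs E='10': no prefix
  D='111' vs B='110': no prefix
No violation found over all pairs.

YES -- this is a valid prefix code. No codeword is a prefix of any other codeword.


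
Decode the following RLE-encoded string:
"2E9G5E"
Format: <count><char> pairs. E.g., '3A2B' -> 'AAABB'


Expanding each <count><char> pair:
  2E -> 'EE'
  9G -> 'GGGGGGGGG'
  5E -> 'EEEEE'

Decoded = EEGGGGGGGGGEEEEE


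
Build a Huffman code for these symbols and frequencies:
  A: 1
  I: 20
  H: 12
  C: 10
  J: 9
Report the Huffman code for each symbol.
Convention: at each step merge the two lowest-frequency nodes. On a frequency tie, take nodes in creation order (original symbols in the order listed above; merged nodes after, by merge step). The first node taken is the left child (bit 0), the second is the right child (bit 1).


Huffman tree construction:
Step 1: Merge A(1) + J(9) = 10
Step 2: Merge C(10) + (A+J)(10) = 20
Step 3: Merge H(12) + I(20) = 32
Step 4: Merge (C+(A+J))(20) + (H+I)(32) = 52
Read each symbol's code off the tree from the root (left child = 0, right child = 1).

Codes:
  A: 010 (length 3)
  I: 11 (length 2)
  H: 10 (length 2)
  C: 00 (length 2)
  J: 011 (length 3)
Average code length: 114/52 = 2.1923 bits/symbol


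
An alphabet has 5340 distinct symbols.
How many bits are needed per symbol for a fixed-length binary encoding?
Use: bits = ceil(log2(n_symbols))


log2(5340) = 12.3826
Bracket: 2^12 = 4096 < 5340 <= 2^13 = 8192
So ceil(log2(5340)) = 13

bits = ceil(log2(5340)) = ceil(12.3826) = 13 bits


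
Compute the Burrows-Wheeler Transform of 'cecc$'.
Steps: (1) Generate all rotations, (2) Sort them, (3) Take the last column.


Rotations (sorted):
  0: $cecc -> last char: c
  1: c$cec -> last char: c
  2: cc$ce -> last char: e
  3: cecc$ -> last char: $
  4: ecc$c -> last char: c


BWT = cce$c


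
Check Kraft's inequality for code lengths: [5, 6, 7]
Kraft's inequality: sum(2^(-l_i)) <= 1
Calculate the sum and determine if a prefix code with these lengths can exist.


Sum = 2^(-5) + 2^(-6) + 2^(-7)
    = 0.03125 + 0.015625 + 0.0078125
    = 7/128 = 0.0546875
Since 0.0546875 <= 1, Kraft's inequality IS satisfied.
A prefix code with these lengths CAN exist.

Kraft sum = 0.0546875. Satisfied.


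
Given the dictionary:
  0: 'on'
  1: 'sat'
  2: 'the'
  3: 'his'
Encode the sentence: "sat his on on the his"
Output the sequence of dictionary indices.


Look up each word in the dictionary:
  'sat' -> 1
  'his' -> 3
  'on' -> 0
  'on' -> 0
  'the' -> 2
  'his' -> 3

Encoded: [1, 3, 0, 0, 2, 3]


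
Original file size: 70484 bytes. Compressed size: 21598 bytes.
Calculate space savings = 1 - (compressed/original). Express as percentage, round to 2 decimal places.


ratio = compressed/original = 21598/70484 = 0.306424
savings = 1 - ratio = 1 - 0.306424 = 0.693576
as a percentage: 0.693576 * 100 = 69.36%

Space savings = 1 - 21598/70484 = 69.36%


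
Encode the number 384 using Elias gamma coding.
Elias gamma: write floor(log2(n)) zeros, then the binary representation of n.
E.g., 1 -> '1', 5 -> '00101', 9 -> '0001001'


num_bits = floor(log2(384)) + 1 = 9
leading_zeros = num_bits - 1 = 8
binary(384) = 110000000

Elias gamma(384) = '00000000' + '110000000' = 00000000110000000 (17 bits)


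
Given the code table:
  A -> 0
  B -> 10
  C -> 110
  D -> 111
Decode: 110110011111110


Decoding:
110 -> C
110 -> C
0 -> A
111 -> D
111 -> D
10 -> B


Result: CCADDB


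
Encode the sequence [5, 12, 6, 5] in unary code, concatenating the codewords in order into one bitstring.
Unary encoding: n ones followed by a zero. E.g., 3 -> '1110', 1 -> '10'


Encode each number as n ones followed by a terminating 0:
  5 -> 111110 (6 bits)
  12 -> 1111111111110 (13 bits)
  6 -> 1111110 (7 bits)
  5 -> 111110 (6 bits)
Total length = 6 + 13 + 7 + 6 = 32 bits.

Unary([5, 12, 6, 5]) = 11111011111111111101111110111110 (32 bits)


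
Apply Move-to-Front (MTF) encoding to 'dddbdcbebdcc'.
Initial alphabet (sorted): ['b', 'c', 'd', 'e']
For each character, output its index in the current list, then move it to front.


MTF encoding:
'd': index 2 in ['b', 'c', 'd', 'e'] -> ['d', 'b', 'c', 'e']
'd': index 0 in ['d', 'b', 'c', 'e'] -> ['d', 'b', 'c', 'e']
'd': index 0 in ['d', 'b', 'c', 'e'] -> ['d', 'b', 'c', 'e']
'b': index 1 in ['d', 'b', 'c', 'e'] -> ['b', 'd', 'c', 'e']
'd': index 1 in ['b', 'd', 'c', 'e'] -> ['d', 'b', 'c', 'e']
'c': index 2 in ['d', 'b', 'c', 'e'] -> ['c', 'd', 'b', 'e']
'b': index 2 in ['c', 'd', 'b', 'e'] -> ['b', 'c', 'd', 'e']
'e': index 3 in ['b', 'c', 'd', 'e'] -> ['e', 'b', 'c', 'd']
'b': index 1 in ['e', 'b', 'c', 'd'] -> ['b', 'e', 'c', 'd']
'd': index 3 in ['b', 'e', 'c', 'd'] -> ['d', 'b', 'e', 'c']
'c': index 3 in ['d', 'b', 'e', 'c'] -> ['c', 'd', 'b', 'e']
'c': index 0 in ['c', 'd', 'b', 'e'] -> ['c', 'd', 'b', 'e']


Output: [2, 0, 0, 1, 1, 2, 2, 3, 1, 3, 3, 0]


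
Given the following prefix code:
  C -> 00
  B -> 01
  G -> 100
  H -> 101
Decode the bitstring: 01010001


Decoding step by step:
Bits 01 -> B
Bits 01 -> B
Bits 00 -> C
Bits 01 -> B


Decoded message: BBCB


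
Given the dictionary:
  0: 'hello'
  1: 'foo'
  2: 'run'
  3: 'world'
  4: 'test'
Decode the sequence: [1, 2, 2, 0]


Look up each index in the dictionary:
  1 -> 'foo'
  2 -> 'run'
  2 -> 'run'
  0 -> 'hello'

Decoded: "foo run run hello"


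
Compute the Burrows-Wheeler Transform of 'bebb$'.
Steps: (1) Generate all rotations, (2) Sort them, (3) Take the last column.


Rotations (sorted):
  0: $bebb -> last char: b
  1: b$beb -> last char: b
  2: bb$be -> last char: e
  3: bebb$ -> last char: $
  4: ebb$b -> last char: b


BWT = bbe$b


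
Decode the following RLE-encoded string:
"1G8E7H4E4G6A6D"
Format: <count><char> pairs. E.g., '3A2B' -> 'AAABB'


Expanding each <count><char> pair:
  1G -> 'G'
  8E -> 'EEEEEEEE'
  7H -> 'HHHHHHH'
  4E -> 'EEEE'
  4G -> 'GGGG'
  6A -> 'AAAAAA'
  6D -> 'DDDDDD'

Decoded = GEEEEEEEEHHHHHHHEEEEGGGGAAAAAADDDDDD


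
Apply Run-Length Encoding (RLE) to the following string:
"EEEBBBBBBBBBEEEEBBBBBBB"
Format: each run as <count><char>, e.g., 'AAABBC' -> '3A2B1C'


Scanning runs left to right:
  i=0: run of 'E' x 3 -> '3E'
  i=3: run of 'B' x 9 -> '9B'
  i=12: run of 'E' x 4 -> '4E'
  i=16: run of 'B' x 7 -> '7B'

RLE = 3E9B4E7B


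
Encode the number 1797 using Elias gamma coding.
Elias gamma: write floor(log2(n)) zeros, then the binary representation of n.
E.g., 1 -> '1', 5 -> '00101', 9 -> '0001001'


num_bits = floor(log2(1797)) + 1 = 11
leading_zeros = num_bits - 1 = 10
binary(1797) = 11100000101

Elias gamma(1797) = '0000000000' + '11100000101' = 000000000011100000101 (21 bits)


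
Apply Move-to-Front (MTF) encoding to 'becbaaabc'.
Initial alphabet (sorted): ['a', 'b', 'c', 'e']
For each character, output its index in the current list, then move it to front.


MTF encoding:
'b': index 1 in ['a', 'b', 'c', 'e'] -> ['b', 'a', 'c', 'e']
'e': index 3 in ['b', 'a', 'c', 'e'] -> ['e', 'b', 'a', 'c']
'c': index 3 in ['e', 'b', 'a', 'c'] -> ['c', 'e', 'b', 'a']
'b': index 2 in ['c', 'e', 'b', 'a'] -> ['b', 'c', 'e', 'a']
'a': index 3 in ['b', 'c', 'e', 'a'] -> ['a', 'b', 'c', 'e']
'a': index 0 in ['a', 'b', 'c', 'e'] -> ['a', 'b', 'c', 'e']
'a': index 0 in ['a', 'b', 'c', 'e'] -> ['a', 'b', 'c', 'e']
'b': index 1 in ['a', 'b', 'c', 'e'] -> ['b', 'a', 'c', 'e']
'c': index 2 in ['b', 'a', 'c', 'e'] -> ['c', 'b', 'a', 'e']


Output: [1, 3, 3, 2, 3, 0, 0, 1, 2]


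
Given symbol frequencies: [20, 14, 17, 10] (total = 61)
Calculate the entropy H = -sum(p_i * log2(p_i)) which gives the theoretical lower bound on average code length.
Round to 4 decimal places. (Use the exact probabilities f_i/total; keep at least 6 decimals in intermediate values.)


Per-symbol terms -p_i * log2(p_i) with p_i = f_i/61:
  p = 20/61 = 0.327869: log2(p) = -1.608809, -p*log2(p) = 0.527478
  p = 14/61 = 0.229508: log2(p) = -2.123382, -p*log2(p) = 0.487334
  p = 17/61 = 0.278689: log2(p) = -1.843274, -p*log2(p) = 0.513699
  p = 10/61 = 0.163934: log2(p) = -2.608809, -p*log2(p) = 0.427674
H = 0.527478 + 0.487334 + 0.513699 + 0.427674 = 1.956185

H = 1.9562 bits/symbol


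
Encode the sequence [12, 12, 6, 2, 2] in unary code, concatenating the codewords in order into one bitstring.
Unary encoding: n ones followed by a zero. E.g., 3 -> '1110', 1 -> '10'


Encode each number as n ones followed by a terminating 0:
  12 -> 1111111111110 (13 bits)
  12 -> 1111111111110 (13 bits)
  6 -> 1111110 (7 bits)
  2 -> 110 (3 bits)
  2 -> 110 (3 bits)
Total length = 13 + 13 + 7 + 3 + 3 = 39 bits.

Unary([12, 12, 6, 2, 2]) = 111111111111011111111111101111110110110 (39 bits)


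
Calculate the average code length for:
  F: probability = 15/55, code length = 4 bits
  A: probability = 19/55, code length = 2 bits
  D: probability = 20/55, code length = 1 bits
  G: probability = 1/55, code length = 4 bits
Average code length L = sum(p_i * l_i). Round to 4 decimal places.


Weighted contributions p_i * l_i:
  F: (15/55) * 4 = 60/55
  A: (19/55) * 2 = 38/55
  D: (20/55) * 1 = 20/55
  G: (1/55) * 4 = 4/55
Sum = (60 + 38 + 20 + 4)/55 = 122/55

L = 122/55 = 2.2182 bits/symbol


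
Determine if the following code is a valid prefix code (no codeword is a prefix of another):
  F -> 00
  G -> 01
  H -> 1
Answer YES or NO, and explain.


Checking each pair (does one codeword prefix another?):
  F='00' vs G='01': no prefix
  F='00' vs H='1': no prefix
  G='01' vs F='00': no prefix
  G='01' vs H='1': no prefix
  H='1' vs F='00': no prefix
  H='1' vs G='01': no prefix
No violation found over all pairs.

YES -- this is a valid prefix code. No codeword is a prefix of any other codeword.


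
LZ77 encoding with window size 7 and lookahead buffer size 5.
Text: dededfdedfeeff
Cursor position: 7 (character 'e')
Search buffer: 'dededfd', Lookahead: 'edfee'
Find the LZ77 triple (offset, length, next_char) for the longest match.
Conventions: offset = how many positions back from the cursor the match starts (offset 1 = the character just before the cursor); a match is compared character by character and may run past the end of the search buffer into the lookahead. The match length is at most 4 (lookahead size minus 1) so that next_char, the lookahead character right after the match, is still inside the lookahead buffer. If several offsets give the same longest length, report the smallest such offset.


Try each offset into the search buffer:
  offset=1 (pos 6, char 'd'): match length 0
  offset=2 (pos 5, char 'f'): match length 0
  offset=3 (pos 4, char 'd'): match length 0
  offset=4 (pos 3, char 'e'): match length 3
  offset=5 (pos 2, char 'd'): match length 0
  offset=6 (pos 1, char 'e'): match length 2
  offset=7 (pos 0, char 'd'): match length 0
Longest match has length 3 at offset 4.
next_char = character at position 7 + 3 = 10 -> 'e'

Best match: offset=4, length=3 (matching 'edf' starting at position 3)
LZ77 triple: (4, 3, 'e')


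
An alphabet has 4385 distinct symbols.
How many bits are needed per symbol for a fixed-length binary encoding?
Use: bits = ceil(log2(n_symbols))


log2(4385) = 12.0984
Bracket: 2^12 = 4096 < 4385 <= 2^13 = 8192
So ceil(log2(4385)) = 13

bits = ceil(log2(4385)) = ceil(12.0984) = 13 bits


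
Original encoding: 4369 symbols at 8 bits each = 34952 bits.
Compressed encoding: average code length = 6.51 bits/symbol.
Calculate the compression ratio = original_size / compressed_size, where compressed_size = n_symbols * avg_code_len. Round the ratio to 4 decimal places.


original_size = n_symbols * orig_bits = 4369 * 8 = 34952 bits
compressed_size = n_symbols * avg_code_len = 4369 * 6.51 = 28442.19 bits
ratio = original_size / compressed_size = 34952 / 28442.19 = 1.2289

Compression ratio = 1.2289


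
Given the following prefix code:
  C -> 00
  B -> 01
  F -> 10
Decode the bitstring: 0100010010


Decoding step by step:
Bits 01 -> B
Bits 00 -> C
Bits 01 -> B
Bits 00 -> C
Bits 10 -> F


Decoded message: BCBCF


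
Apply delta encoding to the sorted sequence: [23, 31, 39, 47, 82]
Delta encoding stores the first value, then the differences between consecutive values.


First value: 23
Deltas:
  31 - 23 = 8
  39 - 31 = 8
  47 - 39 = 8
  82 - 47 = 35


Delta encoded: [23, 8, 8, 8, 35]


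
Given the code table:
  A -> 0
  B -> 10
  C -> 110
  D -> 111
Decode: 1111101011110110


Decoding:
111 -> D
110 -> C
10 -> B
111 -> D
10 -> B
110 -> C


Result: DCBDBC


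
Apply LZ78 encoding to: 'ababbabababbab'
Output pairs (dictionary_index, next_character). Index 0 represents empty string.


LZ78 encoding steps:
Dictionary: {0: ''}
Step 1: w='' (idx 0), next='a' -> output (0, 'a'), add 'a' as idx 1
Step 2: w='' (idx 0), next='b' -> output (0, 'b'), add 'b' as idx 2
Step 3: w='a' (idx 1), next='b' -> output (1, 'b'), add 'ab' as idx 3
Step 4: w='b' (idx 2), next='a' -> output (2, 'a'), add 'ba' as idx 4
Step 5: w='ba' (idx 4), next='b' -> output (4, 'b'), add 'bab' as idx 5
Step 6: w='ab' (idx 3), next='b' -> output (3, 'b'), add 'abb' as idx 6
Step 7: w='ab' (idx 3), end of input -> output (3, '')


Encoded: [(0, 'a'), (0, 'b'), (1, 'b'), (2, 'a'), (4, 'b'), (3, 'b'), (3, '')]


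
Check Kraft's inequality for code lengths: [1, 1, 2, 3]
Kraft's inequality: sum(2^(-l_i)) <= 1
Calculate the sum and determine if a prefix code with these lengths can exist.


Sum = 2^(-1) + 2^(-1) + 2^(-2) + 2^(-3)
    = 0.5 + 0.5 + 0.25 + 0.125
    = 11/8 = 1.375
Since 1.375 > 1, Kraft's inequality is NOT satisfied.
A prefix code with these lengths CANNOT exist.

Kraft sum = 1.375. Not satisfied.


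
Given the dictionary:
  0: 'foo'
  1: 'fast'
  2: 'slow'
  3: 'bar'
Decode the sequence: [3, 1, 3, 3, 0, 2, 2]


Look up each index in the dictionary:
  3 -> 'bar'
  1 -> 'fast'
  3 -> 'bar'
  3 -> 'bar'
  0 -> 'foo'
  2 -> 'slow'
  2 -> 'slow'

Decoded: "bar fast bar bar foo slow slow"


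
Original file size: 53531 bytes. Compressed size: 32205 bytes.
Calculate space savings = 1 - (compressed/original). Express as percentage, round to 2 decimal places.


ratio = compressed/original = 32205/53531 = 0.601614
savings = 1 - ratio = 1 - 0.601614 = 0.398386
as a percentage: 0.398386 * 100 = 39.84%

Space savings = 1 - 32205/53531 = 39.84%


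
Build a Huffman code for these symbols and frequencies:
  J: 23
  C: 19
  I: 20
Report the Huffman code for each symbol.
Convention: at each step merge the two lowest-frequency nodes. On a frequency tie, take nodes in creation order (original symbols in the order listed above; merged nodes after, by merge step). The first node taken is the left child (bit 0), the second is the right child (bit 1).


Huffman tree construction:
Step 1: Merge C(19) + I(20) = 39
Step 2: Merge J(23) + (C+I)(39) = 62
Read each symbol's code off the tree from the root (left child = 0, right child = 1).

Codes:
  J: 0 (length 1)
  C: 10 (length 2)
  I: 11 (length 2)
Average code length: 101/62 = 1.6290 bits/symbol


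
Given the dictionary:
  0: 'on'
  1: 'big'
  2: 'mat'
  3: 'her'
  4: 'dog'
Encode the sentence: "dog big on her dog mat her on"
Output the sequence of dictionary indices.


Look up each word in the dictionary:
  'dog' -> 4
  'big' -> 1
  'on' -> 0
  'her' -> 3
  'dog' -> 4
  'mat' -> 2
  'her' -> 3
  'on' -> 0

Encoded: [4, 1, 0, 3, 4, 2, 3, 0]


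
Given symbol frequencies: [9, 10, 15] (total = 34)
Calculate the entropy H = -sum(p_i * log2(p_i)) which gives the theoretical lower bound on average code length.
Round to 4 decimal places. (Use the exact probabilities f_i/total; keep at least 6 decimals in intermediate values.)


Per-symbol terms -p_i * log2(p_i) with p_i = f_i/34:
  p = 9/34 = 0.264706: log2(p) = -1.917538, -p*log2(p) = 0.507584
  p = 10/34 = 0.294118: log2(p) = -1.765535, -p*log2(p) = 0.519275
  p = 15/34 = 0.441176: log2(p) = -1.180572, -p*log2(p) = 0.520841
H = 0.507584 + 0.519275 + 0.520841 = 1.547700

H = 1.5477 bits/symbol


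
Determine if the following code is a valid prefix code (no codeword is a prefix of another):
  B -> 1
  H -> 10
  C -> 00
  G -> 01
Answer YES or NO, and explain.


Checking each pair (does one codeword prefix another?):
  B='1' vs H='10': prefix -- VIOLATION

NO -- this is NOT a valid prefix code. B (1) is a prefix of H (10).


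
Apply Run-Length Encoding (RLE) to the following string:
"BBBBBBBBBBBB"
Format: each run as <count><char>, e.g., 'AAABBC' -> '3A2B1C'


Scanning runs left to right:
  i=0: run of 'B' x 12 -> '12B'

RLE = 12B


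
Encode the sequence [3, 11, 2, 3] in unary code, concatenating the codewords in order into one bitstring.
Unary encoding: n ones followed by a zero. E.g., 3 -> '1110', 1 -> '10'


Encode each number as n ones followed by a terminating 0:
  3 -> 1110 (4 bits)
  11 -> 111111111110 (12 bits)
  2 -> 110 (3 bits)
  3 -> 1110 (4 bits)
Total length = 4 + 12 + 3 + 4 = 23 bits.

Unary([3, 11, 2, 3]) = 11101111111111101101110 (23 bits)


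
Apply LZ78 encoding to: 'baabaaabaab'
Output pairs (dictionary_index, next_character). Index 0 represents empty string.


LZ78 encoding steps:
Dictionary: {0: ''}
Step 1: w='' (idx 0), next='b' -> output (0, 'b'), add 'b' as idx 1
Step 2: w='' (idx 0), next='a' -> output (0, 'a'), add 'a' as idx 2
Step 3: w='a' (idx 2), next='b' -> output (2, 'b'), add 'ab' as idx 3
Step 4: w='a' (idx 2), next='a' -> output (2, 'a'), add 'aa' as idx 4
Step 5: w='ab' (idx 3), next='a' -> output (3, 'a'), add 'aba' as idx 5
Step 6: w='ab' (idx 3), end of input -> output (3, '')


Encoded: [(0, 'b'), (0, 'a'), (2, 'b'), (2, 'a'), (3, 'a'), (3, '')]


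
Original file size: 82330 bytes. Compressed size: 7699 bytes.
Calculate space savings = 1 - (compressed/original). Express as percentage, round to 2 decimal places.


ratio = compressed/original = 7699/82330 = 0.093514
savings = 1 - ratio = 1 - 0.093514 = 0.906486
as a percentage: 0.906486 * 100 = 90.65%

Space savings = 1 - 7699/82330 = 90.65%


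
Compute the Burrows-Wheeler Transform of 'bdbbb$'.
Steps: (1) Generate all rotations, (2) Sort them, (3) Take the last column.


Rotations (sorted):
  0: $bdbbb -> last char: b
  1: b$bdbb -> last char: b
  2: bb$bdb -> last char: b
  3: bbb$bd -> last char: d
  4: bdbbb$ -> last char: $
  5: dbbb$b -> last char: b


BWT = bbbd$b


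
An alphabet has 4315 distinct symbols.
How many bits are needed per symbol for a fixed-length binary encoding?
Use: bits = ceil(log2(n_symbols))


log2(4315) = 12.0751
Bracket: 2^12 = 4096 < 4315 <= 2^13 = 8192
So ceil(log2(4315)) = 13

bits = ceil(log2(4315)) = ceil(12.0751) = 13 bits


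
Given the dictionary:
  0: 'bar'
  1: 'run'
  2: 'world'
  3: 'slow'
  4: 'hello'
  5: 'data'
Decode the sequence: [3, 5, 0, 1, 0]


Look up each index in the dictionary:
  3 -> 'slow'
  5 -> 'data'
  0 -> 'bar'
  1 -> 'run'
  0 -> 'bar'

Decoded: "slow data bar run bar"


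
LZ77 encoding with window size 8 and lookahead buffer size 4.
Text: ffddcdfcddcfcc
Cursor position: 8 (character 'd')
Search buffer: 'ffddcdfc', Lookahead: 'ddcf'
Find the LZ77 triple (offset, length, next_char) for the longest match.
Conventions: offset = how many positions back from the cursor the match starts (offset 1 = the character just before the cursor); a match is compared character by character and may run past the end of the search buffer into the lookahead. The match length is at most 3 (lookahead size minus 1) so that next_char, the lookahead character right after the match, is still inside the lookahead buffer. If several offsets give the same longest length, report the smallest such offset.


Try each offset into the search buffer:
  offset=1 (pos 7, char 'c'): match length 0
  offset=2 (pos 6, char 'f'): match length 0
  offset=3 (pos 5, char 'd'): match length 1
  offset=4 (pos 4, char 'c'): match length 0
  offset=5 (pos 3, char 'd'): match length 1
  offset=6 (pos 2, char 'd'): match length 3
  offset=7 (pos 1, char 'f'): match length 0
  offset=8 (pos 0, char 'f'): match length 0
Longest match has length 3 at offset 6.
next_char = character at position 8 + 3 = 11 -> 'f'

Best match: offset=6, length=3 (matching 'ddc' starting at position 2)
LZ77 triple: (6, 3, 'f')


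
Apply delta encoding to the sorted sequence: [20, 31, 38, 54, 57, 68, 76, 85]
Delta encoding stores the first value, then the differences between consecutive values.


First value: 20
Deltas:
  31 - 20 = 11
  38 - 31 = 7
  54 - 38 = 16
  57 - 54 = 3
  68 - 57 = 11
  76 - 68 = 8
  85 - 76 = 9


Delta encoded: [20, 11, 7, 16, 3, 11, 8, 9]


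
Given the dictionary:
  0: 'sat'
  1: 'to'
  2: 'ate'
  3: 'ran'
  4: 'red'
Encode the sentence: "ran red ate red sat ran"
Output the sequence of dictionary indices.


Look up each word in the dictionary:
  'ran' -> 3
  'red' -> 4
  'ate' -> 2
  'red' -> 4
  'sat' -> 0
  'ran' -> 3

Encoded: [3, 4, 2, 4, 0, 3]


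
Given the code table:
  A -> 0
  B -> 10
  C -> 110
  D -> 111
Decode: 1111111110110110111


Decoding:
111 -> D
111 -> D
111 -> D
0 -> A
110 -> C
110 -> C
111 -> D


Result: DDDACCD


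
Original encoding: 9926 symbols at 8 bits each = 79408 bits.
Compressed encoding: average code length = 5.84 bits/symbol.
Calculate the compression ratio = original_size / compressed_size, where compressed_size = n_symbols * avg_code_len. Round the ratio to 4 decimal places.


original_size = n_symbols * orig_bits = 9926 * 8 = 79408 bits
compressed_size = n_symbols * avg_code_len = 9926 * 5.84 = 57967.84 bits
ratio = original_size / compressed_size = 79408 / 57967.84 = 1.3699

Compression ratio = 1.3699


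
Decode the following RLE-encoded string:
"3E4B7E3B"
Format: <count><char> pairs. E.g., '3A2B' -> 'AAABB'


Expanding each <count><char> pair:
  3E -> 'EEE'
  4B -> 'BBBB'
  7E -> 'EEEEEEE'
  3B -> 'BBB'

Decoded = EEEBBBBEEEEEEEBBB


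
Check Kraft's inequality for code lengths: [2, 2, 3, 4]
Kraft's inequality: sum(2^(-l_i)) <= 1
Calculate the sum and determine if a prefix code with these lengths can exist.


Sum = 2^(-2) + 2^(-2) + 2^(-3) + 2^(-4)
    = 0.25 + 0.25 + 0.125 + 0.0625
    = 11/16 = 0.6875
Since 0.6875 <= 1, Kraft's inequality IS satisfied.
A prefix code with these lengths CAN exist.

Kraft sum = 0.6875. Satisfied.


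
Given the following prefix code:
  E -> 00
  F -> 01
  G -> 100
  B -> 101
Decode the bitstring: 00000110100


Decoding step by step:
Bits 00 -> E
Bits 00 -> E
Bits 01 -> F
Bits 101 -> B
Bits 00 -> E


Decoded message: EEFBE


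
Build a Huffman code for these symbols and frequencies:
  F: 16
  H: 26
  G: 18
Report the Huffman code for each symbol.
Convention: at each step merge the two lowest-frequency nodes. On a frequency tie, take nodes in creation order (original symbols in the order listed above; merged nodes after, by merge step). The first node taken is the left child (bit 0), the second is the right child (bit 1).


Huffman tree construction:
Step 1: Merge F(16) + G(18) = 34
Step 2: Merge H(26) + (F+G)(34) = 60
Read each symbol's code off the tree from the root (left child = 0, right child = 1).

Codes:
  F: 10 (length 2)
  H: 0 (length 1)
  G: 11 (length 2)
Average code length: 94/60 = 1.5667 bits/symbol


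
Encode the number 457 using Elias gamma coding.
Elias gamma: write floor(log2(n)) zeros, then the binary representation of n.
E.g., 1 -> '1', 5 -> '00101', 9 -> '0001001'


num_bits = floor(log2(457)) + 1 = 9
leading_zeros = num_bits - 1 = 8
binary(457) = 111001001

Elias gamma(457) = '00000000' + '111001001' = 00000000111001001 (17 bits)


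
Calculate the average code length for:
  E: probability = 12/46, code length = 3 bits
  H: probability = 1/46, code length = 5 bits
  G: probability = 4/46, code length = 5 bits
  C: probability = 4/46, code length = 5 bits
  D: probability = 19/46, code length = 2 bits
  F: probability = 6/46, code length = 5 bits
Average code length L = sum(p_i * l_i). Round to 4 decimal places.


Weighted contributions p_i * l_i:
  E: (12/46) * 3 = 36/46
  H: (1/46) * 5 = 5/46
  G: (4/46) * 5 = 20/46
  C: (4/46) * 5 = 20/46
  D: (19/46) * 2 = 38/46
  F: (6/46) * 5 = 30/46
Sum = (36 + 5 + 20 + 20 + 38 + 30)/46 = 149/46

L = 149/46 = 3.2391 bits/symbol


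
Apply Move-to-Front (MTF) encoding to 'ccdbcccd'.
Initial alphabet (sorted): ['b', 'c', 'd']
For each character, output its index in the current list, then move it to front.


MTF encoding:
'c': index 1 in ['b', 'c', 'd'] -> ['c', 'b', 'd']
'c': index 0 in ['c', 'b', 'd'] -> ['c', 'b', 'd']
'd': index 2 in ['c', 'b', 'd'] -> ['d', 'c', 'b']
'b': index 2 in ['d', 'c', 'b'] -> ['b', 'd', 'c']
'c': index 2 in ['b', 'd', 'c'] -> ['c', 'b', 'd']
'c': index 0 in ['c', 'b', 'd'] -> ['c', 'b', 'd']
'c': index 0 in ['c', 'b', 'd'] -> ['c', 'b', 'd']
'd': index 2 in ['c', 'b', 'd'] -> ['d', 'c', 'b']


Output: [1, 0, 2, 2, 2, 0, 0, 2]


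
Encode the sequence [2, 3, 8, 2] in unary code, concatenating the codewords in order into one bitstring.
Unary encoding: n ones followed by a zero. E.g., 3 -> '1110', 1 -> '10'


Encode each number as n ones followed by a terminating 0:
  2 -> 110 (3 bits)
  3 -> 1110 (4 bits)
  8 -> 111111110 (9 bits)
  2 -> 110 (3 bits)
Total length = 3 + 4 + 9 + 3 = 19 bits.

Unary([2, 3, 8, 2]) = 1101110111111110110 (19 bits)


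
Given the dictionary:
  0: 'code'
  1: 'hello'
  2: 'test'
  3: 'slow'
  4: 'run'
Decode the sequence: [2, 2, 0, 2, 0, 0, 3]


Look up each index in the dictionary:
  2 -> 'test'
  2 -> 'test'
  0 -> 'code'
  2 -> 'test'
  0 -> 'code'
  0 -> 'code'
  3 -> 'slow'

Decoded: "test test code test code code slow"


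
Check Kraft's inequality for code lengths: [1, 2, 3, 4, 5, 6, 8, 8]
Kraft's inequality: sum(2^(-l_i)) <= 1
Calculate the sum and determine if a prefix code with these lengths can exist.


Sum = 2^(-1) + 2^(-2) + 2^(-3) + 2^(-4) + 2^(-5) + 2^(-6) + 2^(-8) + 2^(-8)
    = 0.5 + 0.25 + 0.125 + 0.0625 + 0.03125 + 0.015625 + 0.00390625 + 0.00390625
    = 254/256 = 0.9921875
Since 0.9921875 <= 1, Kraft's inequality IS satisfied.
A prefix code with these lengths CAN exist.

Kraft sum = 0.9921875. Satisfied.


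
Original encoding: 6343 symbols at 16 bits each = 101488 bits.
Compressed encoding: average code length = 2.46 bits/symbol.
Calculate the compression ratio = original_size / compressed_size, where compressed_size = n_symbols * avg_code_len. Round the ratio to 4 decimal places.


original_size = n_symbols * orig_bits = 6343 * 16 = 101488 bits
compressed_size = n_symbols * avg_code_len = 6343 * 2.46 = 15603.78 bits
ratio = original_size / compressed_size = 101488 / 15603.78 = 6.5041

Compression ratio = 6.5041


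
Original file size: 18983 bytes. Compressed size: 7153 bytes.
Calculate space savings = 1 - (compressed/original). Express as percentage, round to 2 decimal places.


ratio = compressed/original = 7153/18983 = 0.376811
savings = 1 - ratio = 1 - 0.376811 = 0.623189
as a percentage: 0.623189 * 100 = 62.32%

Space savings = 1 - 7153/18983 = 62.32%


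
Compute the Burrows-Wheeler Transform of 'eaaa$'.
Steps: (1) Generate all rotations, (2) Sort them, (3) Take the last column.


Rotations (sorted):
  0: $eaaa -> last char: a
  1: a$eaa -> last char: a
  2: aa$ea -> last char: a
  3: aaa$e -> last char: e
  4: eaaa$ -> last char: $


BWT = aaae$


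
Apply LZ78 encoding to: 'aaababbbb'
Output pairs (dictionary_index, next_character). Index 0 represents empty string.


LZ78 encoding steps:
Dictionary: {0: ''}
Step 1: w='' (idx 0), next='a' -> output (0, 'a'), add 'a' as idx 1
Step 2: w='a' (idx 1), next='a' -> output (1, 'a'), add 'aa' as idx 2
Step 3: w='' (idx 0), next='b' -> output (0, 'b'), add 'b' as idx 3
Step 4: w='a' (idx 1), next='b' -> output (1, 'b'), add 'ab' as idx 4
Step 5: w='b' (idx 3), next='b' -> output (3, 'b'), add 'bb' as idx 5
Step 6: w='b' (idx 3), end of input -> output (3, '')


Encoded: [(0, 'a'), (1, 'a'), (0, 'b'), (1, 'b'), (3, 'b'), (3, '')]


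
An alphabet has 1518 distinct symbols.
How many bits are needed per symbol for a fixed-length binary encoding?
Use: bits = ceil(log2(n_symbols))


log2(1518) = 10.568
Bracket: 2^10 = 1024 < 1518 <= 2^11 = 2048
So ceil(log2(1518)) = 11

bits = ceil(log2(1518)) = ceil(10.568) = 11 bits


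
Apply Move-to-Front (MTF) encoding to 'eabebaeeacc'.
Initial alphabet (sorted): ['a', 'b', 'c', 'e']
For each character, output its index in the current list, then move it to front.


MTF encoding:
'e': index 3 in ['a', 'b', 'c', 'e'] -> ['e', 'a', 'b', 'c']
'a': index 1 in ['e', 'a', 'b', 'c'] -> ['a', 'e', 'b', 'c']
'b': index 2 in ['a', 'e', 'b', 'c'] -> ['b', 'a', 'e', 'c']
'e': index 2 in ['b', 'a', 'e', 'c'] -> ['e', 'b', 'a', 'c']
'b': index 1 in ['e', 'b', 'a', 'c'] -> ['b', 'e', 'a', 'c']
'a': index 2 in ['b', 'e', 'a', 'c'] -> ['a', 'b', 'e', 'c']
'e': index 2 in ['a', 'b', 'e', 'c'] -> ['e', 'a', 'b', 'c']
'e': index 0 in ['e', 'a', 'b', 'c'] -> ['e', 'a', 'b', 'c']
'a': index 1 in ['e', 'a', 'b', 'c'] -> ['a', 'e', 'b', 'c']
'c': index 3 in ['a', 'e', 'b', 'c'] -> ['c', 'a', 'e', 'b']
'c': index 0 in ['c', 'a', 'e', 'b'] -> ['c', 'a', 'e', 'b']


Output: [3, 1, 2, 2, 1, 2, 2, 0, 1, 3, 0]


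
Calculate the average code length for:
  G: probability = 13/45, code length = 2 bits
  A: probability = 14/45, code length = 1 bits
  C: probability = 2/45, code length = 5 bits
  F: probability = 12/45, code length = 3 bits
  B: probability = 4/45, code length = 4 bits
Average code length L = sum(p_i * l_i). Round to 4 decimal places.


Weighted contributions p_i * l_i:
  G: (13/45) * 2 = 26/45
  A: (14/45) * 1 = 14/45
  C: (2/45) * 5 = 10/45
  F: (12/45) * 3 = 36/45
  B: (4/45) * 4 = 16/45
Sum = (26 + 14 + 10 + 36 + 16)/45 = 102/45

L = 102/45 = 2.2667 bits/symbol


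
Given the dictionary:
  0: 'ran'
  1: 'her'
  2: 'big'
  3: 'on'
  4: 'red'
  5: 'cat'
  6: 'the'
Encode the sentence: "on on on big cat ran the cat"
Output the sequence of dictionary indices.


Look up each word in the dictionary:
  'on' -> 3
  'on' -> 3
  'on' -> 3
  'big' -> 2
  'cat' -> 5
  'ran' -> 0
  'the' -> 6
  'cat' -> 5

Encoded: [3, 3, 3, 2, 5, 0, 6, 5]


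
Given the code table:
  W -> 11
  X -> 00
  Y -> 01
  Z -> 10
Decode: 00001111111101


Decoding:
00 -> X
00 -> X
11 -> W
11 -> W
11 -> W
11 -> W
01 -> Y


Result: XXWWWWY


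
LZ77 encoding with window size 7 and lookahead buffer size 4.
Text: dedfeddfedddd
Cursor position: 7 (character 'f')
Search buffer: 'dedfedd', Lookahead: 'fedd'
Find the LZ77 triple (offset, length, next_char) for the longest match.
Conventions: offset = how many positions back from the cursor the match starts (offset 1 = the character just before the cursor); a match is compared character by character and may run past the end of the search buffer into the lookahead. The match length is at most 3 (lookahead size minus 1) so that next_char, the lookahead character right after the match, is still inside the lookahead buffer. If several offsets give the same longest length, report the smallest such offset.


Try each offset into the search buffer:
  offset=1 (pos 6, char 'd'): match length 0
  offset=2 (pos 5, char 'd'): match length 0
  offset=3 (pos 4, char 'e'): match length 0
  offset=4 (pos 3, char 'f'): match length 3
  offset=5 (pos 2, char 'd'): match length 0
  offset=6 (pos 1, char 'e'): match length 0
  offset=7 (pos 0, char 'd'): match length 0
Longest match has length 3 at offset 4.
next_char = character at position 7 + 3 = 10 -> 'd'

Best match: offset=4, length=3 (matching 'fed' starting at position 3)
LZ77 triple: (4, 3, 'd')
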